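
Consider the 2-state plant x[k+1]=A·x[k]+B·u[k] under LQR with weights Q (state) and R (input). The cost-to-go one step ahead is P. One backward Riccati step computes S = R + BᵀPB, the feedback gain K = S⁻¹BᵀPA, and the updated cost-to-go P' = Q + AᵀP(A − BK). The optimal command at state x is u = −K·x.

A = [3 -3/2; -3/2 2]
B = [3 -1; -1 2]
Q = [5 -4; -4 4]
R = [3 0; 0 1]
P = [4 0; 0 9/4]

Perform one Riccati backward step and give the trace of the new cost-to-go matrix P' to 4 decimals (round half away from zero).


BᵀP = [12.0000 -2.2500; -4.0000 4.5000]
S = R + BᵀPB = [3 0; 0 1] + [38.2500 -16.5000; -16.5000 13.0000] = [41.2500 -16.5000; -16.5000 14.0000]
BᵀPA = [39.3750 -22.5000; -18.7500 15.0000]
K = S⁻¹·BᵀPA = [0.7924 -0.2211; -0.4054 0.8108]
A−BK = [0.2174 -0.0258; 0.1032 0.1572]
AᵀP(A−BK) = [2.2611 -0.8403; -0.8403 0.8624]
P' = Q + AᵀP(A−BK) = [7.2611 -4.8403; -4.8403 4.8624]
tr(P') = 12.1235

12.1235


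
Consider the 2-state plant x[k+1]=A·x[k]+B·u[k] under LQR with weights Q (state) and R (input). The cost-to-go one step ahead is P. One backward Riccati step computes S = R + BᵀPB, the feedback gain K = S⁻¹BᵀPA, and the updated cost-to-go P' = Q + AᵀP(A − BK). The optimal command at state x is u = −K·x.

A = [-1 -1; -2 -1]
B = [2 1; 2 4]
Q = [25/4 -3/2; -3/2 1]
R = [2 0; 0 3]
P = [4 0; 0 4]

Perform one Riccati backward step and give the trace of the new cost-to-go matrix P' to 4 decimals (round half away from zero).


8.2033

BᵀP = [8.0000 8.0000; 4.0000 16.0000]
S = R + BᵀPB = [2 0; 0 3] + [32.0000 40.0000; 40.0000 68.0000] = [34.0000 40.0000; 40.0000 71.0000]
BᵀPA = [-24.0000 -16.0000; -36.0000 -20.0000]
K = S⁻¹·BᵀPA = [-0.3243 -0.4128; -0.3243 -0.0491]
A−BK = [-0.0270 -0.1253; -0.0541 0.0221]
AᵀP(A−BK) = [0.5405 0.3243; 0.3243 0.4128]
P' = Q + AᵀP(A−BK) = [6.7905 -1.1757; -1.1757 1.4128]
tr(P') = 8.2033


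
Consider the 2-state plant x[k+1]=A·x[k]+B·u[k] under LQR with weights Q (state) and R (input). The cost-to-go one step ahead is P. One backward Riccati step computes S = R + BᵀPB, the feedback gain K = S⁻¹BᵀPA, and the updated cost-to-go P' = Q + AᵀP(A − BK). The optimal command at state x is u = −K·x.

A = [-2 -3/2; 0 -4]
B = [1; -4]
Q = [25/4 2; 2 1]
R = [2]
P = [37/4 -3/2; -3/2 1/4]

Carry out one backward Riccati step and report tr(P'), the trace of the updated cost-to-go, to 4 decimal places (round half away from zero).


BᵀP = [15.2500 -2.5000]
S = R + BᵀPB = [2] + [25.2500] = [27.2500]
BᵀPA = [-30.5000 -12.8750]
K = S⁻¹·BᵀPA = [-1.1193 -0.4725]
A−BK = [-0.8807 -1.0275; -4.4771 -5.8899]
AᵀP(A−BK) = [2.8624 1.3394; 1.3394 0.7294]
P' = Q + AᵀP(A−BK) = [9.1124 3.3394; 3.3394 1.7294]
tr(P') = 10.8417

10.8417


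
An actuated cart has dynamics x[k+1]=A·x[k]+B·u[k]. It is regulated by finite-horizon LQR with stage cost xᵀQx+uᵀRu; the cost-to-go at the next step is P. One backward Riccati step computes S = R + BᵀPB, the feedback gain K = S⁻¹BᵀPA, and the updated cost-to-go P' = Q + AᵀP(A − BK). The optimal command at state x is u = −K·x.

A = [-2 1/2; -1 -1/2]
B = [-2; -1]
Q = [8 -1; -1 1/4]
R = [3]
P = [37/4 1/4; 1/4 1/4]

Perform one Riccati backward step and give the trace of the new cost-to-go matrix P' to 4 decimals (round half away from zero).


BᵀP = [-18.7500 -0.7500]
S = R + BᵀPB = [3] + [38.2500] = [41.2500]
BᵀPA = [38.2500 -9.0000]
K = S⁻¹·BᵀPA = [0.9273 -0.2182]
A−BK = [-0.1455 0.0636; -0.0727 -0.7182]
AᵀP(A−BK) = [2.7818 -0.6545; -0.6545 0.2864]
P' = Q + AᵀP(A−BK) = [10.7818 -1.6545; -1.6545 0.5364]
tr(P') = 11.3182

11.3182


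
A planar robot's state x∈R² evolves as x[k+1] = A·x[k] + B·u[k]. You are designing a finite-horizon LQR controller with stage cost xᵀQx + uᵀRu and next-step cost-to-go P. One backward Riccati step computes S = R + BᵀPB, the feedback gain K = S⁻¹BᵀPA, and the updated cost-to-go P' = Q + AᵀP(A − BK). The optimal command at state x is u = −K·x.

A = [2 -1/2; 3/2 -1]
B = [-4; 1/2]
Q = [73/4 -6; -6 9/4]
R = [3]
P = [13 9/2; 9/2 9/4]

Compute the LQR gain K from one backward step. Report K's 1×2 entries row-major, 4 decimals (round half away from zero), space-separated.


-0.6448 0.2157

BᵀP = [-49.7500 -16.8750]
S = R + BᵀPB = [3] + [190.5625] = [193.5625]
BᵀPA = [-124.8125 41.7500]
K = S⁻¹·BᵀPA = [-0.6448 0.2157]
A−BK = [-0.5793 0.3628; 1.8224 -1.1078]
AᵀP(A−BK) = [3.5812 -1.8289; -1.8289 0.9948]
P' = Q + AᵀP(A−BK) = [21.8312 -7.8289; -7.8289 3.2448]
tr(P') = 25.0760


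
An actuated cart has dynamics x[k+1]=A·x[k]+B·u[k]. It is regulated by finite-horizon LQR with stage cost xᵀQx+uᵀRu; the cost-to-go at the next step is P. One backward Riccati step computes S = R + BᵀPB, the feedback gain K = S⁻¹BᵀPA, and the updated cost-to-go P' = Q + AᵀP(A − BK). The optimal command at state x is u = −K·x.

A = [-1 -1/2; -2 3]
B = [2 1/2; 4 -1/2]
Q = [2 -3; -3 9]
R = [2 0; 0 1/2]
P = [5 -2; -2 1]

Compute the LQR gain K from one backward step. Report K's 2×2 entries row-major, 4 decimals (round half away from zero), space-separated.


-0.3235 0.1912 -0.0588 -2.1471

BᵀP = [2.0000 0.0000; 3.5000 -1.5000]
S = R + BᵀPB = [2 0; 0 1/2] + [4.0000 1.0000; 1.0000 2.5000] = [6.0000 1.0000; 1.0000 3.0000]
BᵀPA = [-2.0000 -1.0000; -0.5000 -6.2500]
K = S⁻¹·BᵀPA = [-0.3235 0.1912; -0.0588 -2.1471]
A−BK = [-0.3235 0.1912; -0.7353 1.1618]
AᵀP(A−BK) = [0.3235 -0.1912; -0.1912 3.0221]
P' = Q + AᵀP(A−BK) = [2.3235 -3.1912; -3.1912 12.0221]
tr(P') = 14.3456


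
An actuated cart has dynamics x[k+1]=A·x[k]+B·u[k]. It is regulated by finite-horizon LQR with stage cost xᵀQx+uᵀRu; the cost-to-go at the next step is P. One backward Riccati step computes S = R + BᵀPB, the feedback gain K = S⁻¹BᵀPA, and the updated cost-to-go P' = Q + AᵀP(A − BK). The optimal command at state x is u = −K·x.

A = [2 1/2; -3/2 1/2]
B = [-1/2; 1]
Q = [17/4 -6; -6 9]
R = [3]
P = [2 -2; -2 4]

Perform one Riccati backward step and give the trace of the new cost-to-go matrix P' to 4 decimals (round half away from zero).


23.4605

BᵀP = [-3.0000 5.0000]
S = R + BᵀPB = [3] + [6.5000] = [9.5000]
BᵀPA = [-13.5000 1.0000]
K = S⁻¹·BᵀPA = [-1.4211 0.1053]
A−BK = [1.2895 0.5526; -0.0789 0.3947]
AᵀP(A−BK) = [9.8158 -0.0789; -0.0789 0.3947]
P' = Q + AᵀP(A−BK) = [14.0658 -6.0789; -6.0789 9.3947]
tr(P') = 23.4605


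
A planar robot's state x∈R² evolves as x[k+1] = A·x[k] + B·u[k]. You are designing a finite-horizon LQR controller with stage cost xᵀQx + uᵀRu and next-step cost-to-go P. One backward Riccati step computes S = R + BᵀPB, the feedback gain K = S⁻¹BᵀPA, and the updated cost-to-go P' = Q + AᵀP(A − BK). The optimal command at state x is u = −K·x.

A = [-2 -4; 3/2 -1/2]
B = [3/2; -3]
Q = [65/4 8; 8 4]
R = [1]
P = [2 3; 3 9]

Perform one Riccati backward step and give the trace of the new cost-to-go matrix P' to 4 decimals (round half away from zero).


47.9160

BᵀP = [-6.0000 -22.5000]
S = R + BᵀPB = [1] + [58.5000] = [59.5000]
BᵀPA = [-21.7500 35.2500]
K = S⁻¹·BᵀPA = [-0.3655 0.5924]
A−BK = [-1.4517 -4.8887; 0.4034 1.2773]
AᵀP(A−BK) = [2.2994 7.1355; 7.1355 25.3666]
P' = Q + AᵀP(A−BK) = [18.5494 15.1355; 15.1355 29.3666]
tr(P') = 47.9160


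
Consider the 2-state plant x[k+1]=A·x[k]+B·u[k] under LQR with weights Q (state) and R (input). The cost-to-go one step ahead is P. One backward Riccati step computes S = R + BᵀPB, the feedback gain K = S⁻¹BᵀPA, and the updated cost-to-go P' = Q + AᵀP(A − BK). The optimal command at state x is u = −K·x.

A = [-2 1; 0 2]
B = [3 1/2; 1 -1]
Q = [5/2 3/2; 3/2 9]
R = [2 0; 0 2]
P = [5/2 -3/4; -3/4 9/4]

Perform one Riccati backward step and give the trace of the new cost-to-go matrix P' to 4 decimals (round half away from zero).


15.4434

BᵀP = [6.7500 0.0000; 2.0000 -2.6250]
S = R + BᵀPB = [2 0; 0 2] + [20.2500 3.3750; 3.3750 3.6250] = [22.2500 3.3750; 3.3750 5.6250]
BᵀPA = [-13.5000 6.7500; -4.0000 -3.2500]
K = S⁻¹·BᵀPA = [-0.5488 0.4302; -0.3818 -0.8359]
A−BK = [-0.1626 0.1275; 0.1670 0.7340]
AᵀP(A−BK) = [1.0636 0.4637; 0.4637 2.8798]
P' = Q + AᵀP(A−BK) = [3.5636 1.9637; 1.9637 11.8798]
tr(P') = 15.4434


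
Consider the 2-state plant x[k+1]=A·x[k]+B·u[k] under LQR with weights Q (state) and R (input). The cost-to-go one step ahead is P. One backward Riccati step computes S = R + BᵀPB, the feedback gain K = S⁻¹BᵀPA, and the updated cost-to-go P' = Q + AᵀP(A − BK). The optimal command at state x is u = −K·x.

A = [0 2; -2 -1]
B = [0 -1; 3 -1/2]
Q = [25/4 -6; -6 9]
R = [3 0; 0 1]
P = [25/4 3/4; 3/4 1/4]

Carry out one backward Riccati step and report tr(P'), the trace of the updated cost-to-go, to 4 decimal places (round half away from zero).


BᵀP = [2.2500 0.7500; -6.6250 -0.8750]
S = R + BᵀPB = [3 0; 0 1] + [2.2500 -2.6250; -2.6250 7.0625] = [5.2500 -2.6250; -2.6250 8.0625]
BᵀPA = [-1.5000 3.7500; 1.7500 -12.3750]
K = S⁻¹·BᵀPA = [-0.2116 -0.0635; 0.1481 -1.5556]
A−BK = [0.1481 0.4444; -1.2910 -1.5873]
AᵀP(A−BK) = [0.4233 0.1270; 0.1270 3.2381]
P' = Q + AᵀP(A−BK) = [6.6733 -5.8730; -5.8730 12.2381]
tr(P') = 18.9114

18.9114


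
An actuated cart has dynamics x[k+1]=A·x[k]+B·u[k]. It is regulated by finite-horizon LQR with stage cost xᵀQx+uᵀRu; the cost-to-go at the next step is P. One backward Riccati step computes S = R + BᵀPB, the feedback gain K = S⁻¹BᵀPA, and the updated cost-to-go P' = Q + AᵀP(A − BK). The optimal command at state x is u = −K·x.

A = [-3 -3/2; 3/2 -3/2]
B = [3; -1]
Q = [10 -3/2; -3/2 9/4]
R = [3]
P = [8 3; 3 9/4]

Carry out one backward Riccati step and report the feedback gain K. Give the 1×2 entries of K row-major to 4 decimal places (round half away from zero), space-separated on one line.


-0.8924 -0.7025

BᵀP = [21.0000 6.7500]
S = R + BᵀPB = [3] + [56.2500] = [59.2500]
BᵀPA = [-52.8750 -41.6250]
K = S⁻¹·BᵀPA = [-0.8924 -0.7025]
A−BK = [-0.3228 0.6076; 0.6076 -2.2025]
AᵀP(A−BK) = [2.8766 0.5411; 0.5411 7.3196]
P' = Q + AᵀP(A−BK) = [12.8766 -0.9589; -0.9589 9.5696]
tr(P') = 22.4462


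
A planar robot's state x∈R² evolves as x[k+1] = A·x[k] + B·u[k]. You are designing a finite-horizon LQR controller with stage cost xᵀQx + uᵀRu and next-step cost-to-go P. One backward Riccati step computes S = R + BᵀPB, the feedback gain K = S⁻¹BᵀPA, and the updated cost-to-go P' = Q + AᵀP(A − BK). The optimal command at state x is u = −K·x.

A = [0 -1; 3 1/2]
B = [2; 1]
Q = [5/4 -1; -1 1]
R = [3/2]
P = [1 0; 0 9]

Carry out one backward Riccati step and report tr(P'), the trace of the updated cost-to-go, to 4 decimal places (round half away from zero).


35.7931

BᵀP = [2.0000 9.0000]
S = R + BᵀPB = [3/2] + [13.0000] = [14.5000]
BᵀPA = [27.0000 2.5000]
K = S⁻¹·BᵀPA = [1.8621 0.1724]
A−BK = [-3.7241 -1.3448; 1.1379 0.3276]
AᵀP(A−BK) = [30.7241 8.8448; 8.8448 2.8190]
P' = Q + AᵀP(A−BK) = [31.9741 7.8448; 7.8448 3.8190]
tr(P') = 35.7931


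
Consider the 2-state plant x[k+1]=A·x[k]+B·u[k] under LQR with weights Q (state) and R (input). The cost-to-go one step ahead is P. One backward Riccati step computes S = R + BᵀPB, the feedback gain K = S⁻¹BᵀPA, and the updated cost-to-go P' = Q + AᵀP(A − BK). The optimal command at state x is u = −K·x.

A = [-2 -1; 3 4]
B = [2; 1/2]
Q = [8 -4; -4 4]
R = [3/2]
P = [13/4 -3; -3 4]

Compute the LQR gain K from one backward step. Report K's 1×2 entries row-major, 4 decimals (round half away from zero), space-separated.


-2.3158 -2.2105

BᵀP = [5.0000 -4.0000]
S = R + BᵀPB = [3/2] + [8.0000] = [9.5000]
BᵀPA = [-22.0000 -21.0000]
K = S⁻¹·BᵀPA = [-2.3158 -2.2105]
A−BK = [2.6316 3.4211; 4.1579 5.1053]
AᵀP(A−BK) = [34.0526 38.8684; 38.8684 44.8289]
P' = Q + AᵀP(A−BK) = [42.0526 34.8684; 34.8684 48.8289]
tr(P') = 90.8816


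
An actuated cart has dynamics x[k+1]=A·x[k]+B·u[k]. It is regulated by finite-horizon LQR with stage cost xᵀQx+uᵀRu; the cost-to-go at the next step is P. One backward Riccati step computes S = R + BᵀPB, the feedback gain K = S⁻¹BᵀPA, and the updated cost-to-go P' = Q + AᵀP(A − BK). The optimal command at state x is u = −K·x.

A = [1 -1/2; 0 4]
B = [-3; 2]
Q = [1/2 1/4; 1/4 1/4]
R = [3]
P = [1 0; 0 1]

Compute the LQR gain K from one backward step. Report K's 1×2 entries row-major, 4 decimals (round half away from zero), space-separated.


BᵀP = [-3.0000 2.0000]
S = R + BᵀPB = [3] + [13.0000] = [16.0000]
BᵀPA = [-3.0000 9.5000]
K = S⁻¹·BᵀPA = [-0.1875 0.5938]
A−BK = [0.4375 1.2813; 0.3750 2.8125]
AᵀP(A−BK) = [0.4375 1.2813; 1.2813 10.6094]
P' = Q + AᵀP(A−BK) = [0.9375 1.5313; 1.5313 10.8594]
tr(P') = 11.7969

-0.1875 0.5938


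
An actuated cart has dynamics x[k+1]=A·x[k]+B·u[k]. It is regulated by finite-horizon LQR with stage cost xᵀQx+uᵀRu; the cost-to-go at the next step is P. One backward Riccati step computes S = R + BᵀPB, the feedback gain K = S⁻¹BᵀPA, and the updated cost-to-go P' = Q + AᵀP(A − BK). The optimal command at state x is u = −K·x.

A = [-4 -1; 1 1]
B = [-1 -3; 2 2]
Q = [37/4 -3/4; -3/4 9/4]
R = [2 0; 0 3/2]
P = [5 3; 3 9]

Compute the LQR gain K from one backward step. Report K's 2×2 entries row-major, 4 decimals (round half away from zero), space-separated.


-0.9874 0.2316 1.5411 0.2526

BᵀP = [1.0000 15.0000; -9.0000 9.0000]
S = R + BᵀPB = [2 0; 0 3/2] + [29.0000 27.0000; 27.0000 45.0000] = [31.0000 27.0000; 27.0000 46.5000]
BᵀPA = [11.0000 14.0000; 45.0000 18.0000]
K = S⁻¹·BᵀPA = [-0.9874 0.2316; 1.5411 0.2526]
A−BK = [-0.3642 -0.0105; -0.1074 0.0316]
AᵀP(A−BK) = [6.5137 0.0842; 0.0842 0.2105]
P' = Q + AᵀP(A−BK) = [15.7637 -0.6658; -0.6658 2.4605]
tr(P') = 18.2242


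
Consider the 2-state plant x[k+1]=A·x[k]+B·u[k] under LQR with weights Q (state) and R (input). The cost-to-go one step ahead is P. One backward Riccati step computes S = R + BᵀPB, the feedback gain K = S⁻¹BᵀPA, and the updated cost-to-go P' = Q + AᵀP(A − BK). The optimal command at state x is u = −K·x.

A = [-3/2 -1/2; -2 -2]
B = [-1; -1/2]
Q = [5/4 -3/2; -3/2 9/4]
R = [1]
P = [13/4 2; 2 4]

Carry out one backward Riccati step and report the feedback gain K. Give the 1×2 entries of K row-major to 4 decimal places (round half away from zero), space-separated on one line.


BᵀP = [-4.2500 -4.0000]
S = R + BᵀPB = [1] + [6.2500] = [7.2500]
BᵀPA = [14.3750 10.1250]
K = S⁻¹·BᵀPA = [1.9828 1.3966]
A−BK = [0.4828 0.8966; -1.0086 -1.3017]
AᵀP(A−BK) = [6.8103 6.3621; 6.3621 6.6724]
P' = Q + AᵀP(A−BK) = [8.0603 4.8621; 4.8621 8.9224]
tr(P') = 16.9828

1.9828 1.3966


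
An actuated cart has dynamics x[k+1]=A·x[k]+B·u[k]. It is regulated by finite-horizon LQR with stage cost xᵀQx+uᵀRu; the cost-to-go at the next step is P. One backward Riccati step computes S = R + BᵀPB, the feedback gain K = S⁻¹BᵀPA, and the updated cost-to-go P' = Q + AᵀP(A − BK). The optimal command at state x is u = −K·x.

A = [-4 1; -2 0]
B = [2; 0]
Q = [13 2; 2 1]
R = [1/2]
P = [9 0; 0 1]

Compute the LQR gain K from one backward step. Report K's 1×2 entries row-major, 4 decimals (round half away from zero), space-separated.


-1.9726 0.4932

BᵀP = [18.0000 0.0000]
S = R + BᵀPB = [1/2] + [36.0000] = [36.5000]
BᵀPA = [-72.0000 18.0000]
K = S⁻¹·BᵀPA = [-1.9726 0.4932]
A−BK = [-0.0548 0.0137; -2.0000 0.0000]
AᵀP(A−BK) = [5.9726 -0.4932; -0.4932 0.1233]
P' = Q + AᵀP(A−BK) = [18.9726 1.5068; 1.5068 1.1233]
tr(P') = 20.0959


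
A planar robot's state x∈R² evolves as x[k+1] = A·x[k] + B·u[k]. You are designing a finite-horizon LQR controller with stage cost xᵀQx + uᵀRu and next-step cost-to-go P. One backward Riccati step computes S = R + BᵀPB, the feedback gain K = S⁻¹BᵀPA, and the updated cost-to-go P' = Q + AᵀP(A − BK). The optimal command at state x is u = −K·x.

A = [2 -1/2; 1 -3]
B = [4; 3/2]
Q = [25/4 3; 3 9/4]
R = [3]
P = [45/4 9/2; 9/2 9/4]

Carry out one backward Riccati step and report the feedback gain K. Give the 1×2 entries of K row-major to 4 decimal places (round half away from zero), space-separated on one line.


BᵀP = [51.7500 21.3750]
S = R + BᵀPB = [3] + [239.0625] = [242.0625]
BᵀPA = [124.8750 -90.0000]
K = S⁻¹·BᵀPA = [0.5159 -0.3718]
A−BK = [-0.0635 0.9872; 0.2262 -2.4423]
AᵀP(A−BK) = [0.8296 -0.8209; -0.8209 3.1001]
P' = Q + AᵀP(A−BK) = [7.0796 2.1791; 2.1791 5.3501]
tr(P') = 12.4297

0.5159 -0.3718


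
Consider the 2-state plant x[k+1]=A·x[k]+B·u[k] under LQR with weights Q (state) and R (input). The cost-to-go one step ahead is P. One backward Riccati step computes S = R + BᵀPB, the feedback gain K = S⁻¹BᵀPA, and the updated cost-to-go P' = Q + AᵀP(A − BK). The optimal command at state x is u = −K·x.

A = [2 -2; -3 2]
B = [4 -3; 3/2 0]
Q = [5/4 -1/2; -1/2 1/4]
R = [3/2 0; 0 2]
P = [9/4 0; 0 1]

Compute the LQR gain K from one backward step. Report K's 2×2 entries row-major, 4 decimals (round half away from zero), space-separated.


BᵀP = [9.0000 1.5000; -6.7500 0.0000]
S = R + BᵀPB = [3/2 0; 0 2] + [38.2500 -27.0000; -27.0000 20.2500] = [39.7500 -27.0000; -27.0000 22.2500]
BᵀPA = [13.5000 -15.0000; -13.5000 13.5000]
K = S⁻¹·BᵀPA = [-0.4125 0.1978; -1.1074 0.8468]
A−BK = [0.3281 -0.2509; -2.3812 1.7033]
AᵀP(A−BK) = [8.6200 -6.2388; -6.2388 4.5356]
P' = Q + AᵀP(A−BK) = [9.8700 -6.7388; -6.7388 4.7856]
tr(P') = 14.6556

-0.4125 0.1978 -1.1074 0.8468


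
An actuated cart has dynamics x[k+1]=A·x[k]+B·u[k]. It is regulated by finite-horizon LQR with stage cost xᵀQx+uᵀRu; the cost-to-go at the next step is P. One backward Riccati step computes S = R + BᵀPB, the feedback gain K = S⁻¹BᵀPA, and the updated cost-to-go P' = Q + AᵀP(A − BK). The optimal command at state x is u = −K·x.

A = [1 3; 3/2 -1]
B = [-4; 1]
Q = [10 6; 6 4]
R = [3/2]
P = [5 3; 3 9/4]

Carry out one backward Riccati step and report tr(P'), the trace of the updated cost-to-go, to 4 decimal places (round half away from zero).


17.0957

BᵀP = [-17.0000 -9.7500]
S = R + BᵀPB = [3/2] + [58.2500] = [59.7500]
BᵀPA = [-31.6250 -41.2500]
K = S⁻¹·BᵀPA = [-0.5293 -0.6904]
A−BK = [-1.1172 0.2385; 2.0293 -0.3096]
AᵀP(A−BK) = [2.3237 0.2918; 0.2918 0.7720]
P' = Q + AᵀP(A−BK) = [12.3237 6.2918; 6.2918 4.7720]
tr(P') = 17.0957


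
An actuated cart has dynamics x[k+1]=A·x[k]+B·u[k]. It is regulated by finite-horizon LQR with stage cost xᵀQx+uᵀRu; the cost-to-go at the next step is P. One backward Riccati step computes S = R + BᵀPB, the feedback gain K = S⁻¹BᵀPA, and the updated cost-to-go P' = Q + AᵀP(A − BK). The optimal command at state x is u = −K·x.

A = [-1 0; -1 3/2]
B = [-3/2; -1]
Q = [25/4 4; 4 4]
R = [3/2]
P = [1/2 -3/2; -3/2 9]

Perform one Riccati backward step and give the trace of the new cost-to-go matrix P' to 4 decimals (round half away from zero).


17.5592

BᵀP = [0.7500 -6.7500]
S = R + BᵀPB = [3/2] + [5.6250] = [7.1250]
BᵀPA = [6.0000 -10.1250]
K = S⁻¹·BᵀPA = [0.8421 -1.4211]
A−BK = [0.2632 -2.1316; -0.1579 0.0789]
AᵀP(A−BK) = [1.4474 -2.7237; -2.7237 5.8618]
P' = Q + AᵀP(A−BK) = [7.6974 1.2763; 1.2763 9.8618]
tr(P') = 17.5592


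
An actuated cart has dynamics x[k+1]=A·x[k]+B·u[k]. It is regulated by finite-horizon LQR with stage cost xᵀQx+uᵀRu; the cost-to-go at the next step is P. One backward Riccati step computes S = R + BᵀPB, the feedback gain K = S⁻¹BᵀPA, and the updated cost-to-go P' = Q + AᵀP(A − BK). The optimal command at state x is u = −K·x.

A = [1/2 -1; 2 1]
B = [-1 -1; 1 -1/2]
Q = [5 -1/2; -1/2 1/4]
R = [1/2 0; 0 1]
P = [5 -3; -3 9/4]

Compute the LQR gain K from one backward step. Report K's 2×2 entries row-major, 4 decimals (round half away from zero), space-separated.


BᵀP = [-8.0000 5.2500; -3.5000 1.8750]
S = R + BᵀPB = [1/2 0; 0 1] + [13.2500 5.3750; 5.3750 2.5625] = [13.7500 5.3750; 5.3750 3.5625]
BᵀPA = [6.5000 13.2500; 2.0000 5.3750]
K = S⁻¹·BᵀPA = [0.6174 0.9114; -0.3701 0.1337]
A−BK = [0.7473 0.0451; 1.1975 0.1555]
AᵀP(A−BK) = [0.9771 0.3087; 0.3087 0.4557]
P' = Q + AᵀP(A−BK) = [5.9771 -0.1913; -0.1913 0.7057]
tr(P') = 6.6827

0.6174 0.9114 -0.3701 0.1337


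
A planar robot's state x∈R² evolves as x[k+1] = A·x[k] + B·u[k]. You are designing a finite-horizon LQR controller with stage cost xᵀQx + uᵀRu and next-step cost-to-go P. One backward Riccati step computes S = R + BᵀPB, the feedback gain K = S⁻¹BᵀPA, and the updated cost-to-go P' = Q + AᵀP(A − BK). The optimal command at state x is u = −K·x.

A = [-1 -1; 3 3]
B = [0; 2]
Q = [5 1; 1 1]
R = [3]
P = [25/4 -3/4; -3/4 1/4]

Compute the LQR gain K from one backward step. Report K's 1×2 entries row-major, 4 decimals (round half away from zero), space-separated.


0.7500 0.7500

BᵀP = [-1.5000 0.5000]
S = R + BᵀPB = [3] + [1.0000] = [4.0000]
BᵀPA = [3.0000 3.0000]
K = S⁻¹·BᵀPA = [0.7500 0.7500]
A−BK = [-1.0000 -1.0000; 1.5000 1.5000]
AᵀP(A−BK) = [10.7500 10.7500; 10.7500 10.7500]
P' = Q + AᵀP(A−BK) = [15.7500 11.7500; 11.7500 11.7500]
tr(P') = 27.5000


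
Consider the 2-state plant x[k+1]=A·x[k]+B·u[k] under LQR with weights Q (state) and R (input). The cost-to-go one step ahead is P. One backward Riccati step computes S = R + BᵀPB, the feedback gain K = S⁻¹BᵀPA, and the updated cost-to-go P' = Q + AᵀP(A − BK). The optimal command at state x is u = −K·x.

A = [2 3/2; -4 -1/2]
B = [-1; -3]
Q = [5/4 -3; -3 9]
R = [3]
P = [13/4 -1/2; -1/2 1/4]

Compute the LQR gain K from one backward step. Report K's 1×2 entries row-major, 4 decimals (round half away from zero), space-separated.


-0.4545 -0.4545

BᵀP = [-1.7500 -0.2500]
S = R + BᵀPB = [3] + [2.5000] = [5.5000]
BᵀPA = [-2.5000 -2.5000]
K = S⁻¹·BᵀPA = [-0.4545 -0.4545]
A−BK = [1.5455 1.0455; -5.3636 -1.8636]
AᵀP(A−BK) = [23.8636 12.6136; 12.6136 6.9886]
P' = Q + AᵀP(A−BK) = [25.1136 9.6136; 9.6136 15.9886]
tr(P') = 41.1023


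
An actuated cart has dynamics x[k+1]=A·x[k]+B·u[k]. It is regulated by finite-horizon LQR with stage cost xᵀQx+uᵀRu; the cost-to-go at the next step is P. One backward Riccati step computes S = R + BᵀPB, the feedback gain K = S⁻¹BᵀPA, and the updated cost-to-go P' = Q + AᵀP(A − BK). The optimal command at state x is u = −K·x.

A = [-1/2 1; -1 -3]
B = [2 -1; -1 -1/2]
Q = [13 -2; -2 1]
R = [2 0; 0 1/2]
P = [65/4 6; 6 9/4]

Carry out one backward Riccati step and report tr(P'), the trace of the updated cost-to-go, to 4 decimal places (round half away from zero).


BᵀP = [26.5000 9.7500; -19.2500 -7.1250]
S = R + BᵀPB = [2 0; 0 1/2] + [43.2500 -31.3750; -31.3750 22.8125] = [45.2500 -31.3750; -31.3750 23.3125]
BᵀPA = [-23.0000 -2.7500; 16.7500 2.1250]
K = S⁻¹·BᵀPA = [-0.1512 0.0363; 0.5151 0.1401]
A−BK = [0.3174 1.0674; -0.8936 -2.8936]
AᵀP(A−BK) = [0.2086 0.1148; 0.1148 0.3023]
P' = Q + AᵀP(A−BK) = [13.2086 -1.8852; -1.8852 1.3023]
tr(P') = 14.5109

14.5109


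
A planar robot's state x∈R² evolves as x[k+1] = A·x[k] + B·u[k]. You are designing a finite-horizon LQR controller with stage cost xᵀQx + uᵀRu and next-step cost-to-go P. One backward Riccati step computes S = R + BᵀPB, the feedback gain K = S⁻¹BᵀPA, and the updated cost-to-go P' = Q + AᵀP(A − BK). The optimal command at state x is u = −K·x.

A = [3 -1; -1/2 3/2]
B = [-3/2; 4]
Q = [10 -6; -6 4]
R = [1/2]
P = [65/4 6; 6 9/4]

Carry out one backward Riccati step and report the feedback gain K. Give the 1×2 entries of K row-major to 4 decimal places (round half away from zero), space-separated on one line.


BᵀP = [-0.3750 0.0000]
S = R + BᵀPB = [1/2] + [0.5625] = [1.0625]
BᵀPA = [-1.1250 0.3750]
K = S⁻¹·BᵀPA = [-1.0588 0.3529]
A−BK = [1.4118 -0.4706; 3.7353 0.0882]
AᵀP(A−BK) = [127.6213 -20.0404; -20.0404 3.1801]
P' = Q + AᵀP(A−BK) = [137.6213 -26.0404; -26.0404 7.1801]
tr(P') = 144.8015

-1.0588 0.3529


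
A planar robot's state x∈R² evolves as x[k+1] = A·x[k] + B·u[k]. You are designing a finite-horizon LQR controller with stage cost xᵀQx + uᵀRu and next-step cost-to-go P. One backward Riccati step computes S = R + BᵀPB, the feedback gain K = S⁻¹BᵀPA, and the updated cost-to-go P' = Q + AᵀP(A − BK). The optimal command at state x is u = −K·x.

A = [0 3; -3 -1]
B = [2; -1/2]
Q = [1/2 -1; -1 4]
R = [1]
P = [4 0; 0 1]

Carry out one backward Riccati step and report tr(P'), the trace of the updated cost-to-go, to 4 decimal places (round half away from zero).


15.5725

BᵀP = [8.0000 -0.5000]
S = R + BᵀPB = [1] + [16.2500] = [17.2500]
BᵀPA = [1.5000 24.5000]
K = S⁻¹·BᵀPA = [0.0870 1.4203]
A−BK = [-0.1739 0.1594; -2.9565 -0.2899]
AᵀP(A−BK) = [8.8696 0.8696; 0.8696 2.2029]
P' = Q + AᵀP(A−BK) = [9.3696 -0.1304; -0.1304 6.2029]
tr(P') = 15.5725


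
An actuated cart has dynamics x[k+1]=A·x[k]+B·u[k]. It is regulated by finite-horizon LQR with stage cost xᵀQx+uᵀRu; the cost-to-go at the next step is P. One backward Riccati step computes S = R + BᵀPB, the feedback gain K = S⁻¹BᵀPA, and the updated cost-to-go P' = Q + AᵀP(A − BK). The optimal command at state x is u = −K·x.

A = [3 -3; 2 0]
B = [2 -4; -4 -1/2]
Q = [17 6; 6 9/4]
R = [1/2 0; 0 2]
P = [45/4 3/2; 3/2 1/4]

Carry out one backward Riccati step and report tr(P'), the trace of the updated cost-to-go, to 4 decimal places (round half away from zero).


BᵀP = [16.5000 2.0000; -45.7500 -6.1250]
S = R + BᵀPB = [1/2 0; 0 2] + [25.0000 -67.0000; -67.0000 186.0625] = [25.5000 -67.0000; -67.0000 188.0625]
BᵀPA = [53.5000 -49.5000; -149.5000 137.2500]
K = S⁻¹·BᵀPA = [0.1463 -0.3697; -0.7428 0.5981]
A−BK = [-0.2639 0.1318; 2.2136 -1.1797]
AᵀP(A−BK) = [1.3703 -1.0552; -1.0552 0.8607]
P' = Q + AᵀP(A−BK) = [18.3703 4.9448; 4.9448 3.1107]
tr(P') = 21.4810

21.4810


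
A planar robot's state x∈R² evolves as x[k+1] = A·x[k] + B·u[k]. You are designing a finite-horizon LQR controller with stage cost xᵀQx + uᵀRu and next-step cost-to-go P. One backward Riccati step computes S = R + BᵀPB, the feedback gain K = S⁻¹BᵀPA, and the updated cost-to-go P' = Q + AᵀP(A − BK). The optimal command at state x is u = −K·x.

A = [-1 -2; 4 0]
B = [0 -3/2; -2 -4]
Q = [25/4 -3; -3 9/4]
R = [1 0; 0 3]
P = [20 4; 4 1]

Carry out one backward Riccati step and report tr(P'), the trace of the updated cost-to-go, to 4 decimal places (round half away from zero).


BᵀP = [-8.0000 -2.0000; -46.0000 -10.0000]
S = R + BᵀPB = [1 0; 0 3] + [4.0000 20.0000; 20.0000 109.0000] = [5.0000 20.0000; 20.0000 112.0000]
BᵀPA = [0.0000 16.0000; 6.0000 92.0000]
K = S⁻¹·BᵀPA = [-0.7500 -0.3000; 0.1875 0.8750]
A−BK = [-0.7188 -0.6875; 3.2500 2.9000]
AᵀP(A−BK) = [2.8750 2.7500; 2.7500 4.3000]
P' = Q + AᵀP(A−BK) = [9.1250 -0.2500; -0.2500 6.5500]
tr(P') = 15.6750

15.6750


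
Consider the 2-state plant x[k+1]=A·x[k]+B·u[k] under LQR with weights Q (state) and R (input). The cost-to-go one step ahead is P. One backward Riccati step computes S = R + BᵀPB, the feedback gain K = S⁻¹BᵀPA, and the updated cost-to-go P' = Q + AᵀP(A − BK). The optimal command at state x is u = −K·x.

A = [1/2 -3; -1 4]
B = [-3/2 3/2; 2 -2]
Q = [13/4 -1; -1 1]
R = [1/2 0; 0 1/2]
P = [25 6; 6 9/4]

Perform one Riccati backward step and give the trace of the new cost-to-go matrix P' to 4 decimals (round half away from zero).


BᵀP = [-25.5000 -4.5000; 25.5000 4.5000]
S = R + BᵀPB = [1/2 0; 0 1/2] + [29.2500 -29.2500; -29.2500 29.2500] = [29.7500 -29.2500; -29.2500 29.7500]
BᵀPA = [-8.2500 58.5000; 8.2500 -58.5000]
K = S⁻¹·BᵀPA = [-0.1398 0.9915; 0.1398 -0.9915]
A−BK = [0.0805 -0.0254; -0.4407 0.0339]
AᵀP(A−BK) = [0.1928 -0.1398; -0.1398 0.9915]
P' = Q + AᵀP(A−BK) = [3.4428 -1.1398; -1.1398 1.9915]
tr(P') = 5.4343

5.4343


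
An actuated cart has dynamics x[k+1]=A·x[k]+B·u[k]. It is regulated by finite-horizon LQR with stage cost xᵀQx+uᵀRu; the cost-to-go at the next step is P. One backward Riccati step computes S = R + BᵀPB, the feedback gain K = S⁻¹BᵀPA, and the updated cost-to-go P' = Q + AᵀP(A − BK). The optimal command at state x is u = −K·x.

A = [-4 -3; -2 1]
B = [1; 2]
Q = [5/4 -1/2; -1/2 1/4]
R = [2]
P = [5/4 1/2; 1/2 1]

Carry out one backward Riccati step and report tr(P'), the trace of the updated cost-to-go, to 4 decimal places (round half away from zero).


BᵀP = [2.2500 2.5000]
S = R + BᵀPB = [2] + [7.2500] = [9.2500]
BᵀPA = [-14.0000 -4.2500]
K = S⁻¹·BᵀPA = [-1.5135 -0.4595]
A−BK = [-2.4865 -2.5405; 1.0270 1.9189]
AᵀP(A−BK) = [10.8108 7.5676; 7.5676 7.2973]
P' = Q + AᵀP(A−BK) = [12.0608 7.0676; 7.0676 7.5473]
tr(P') = 19.6081

19.6081


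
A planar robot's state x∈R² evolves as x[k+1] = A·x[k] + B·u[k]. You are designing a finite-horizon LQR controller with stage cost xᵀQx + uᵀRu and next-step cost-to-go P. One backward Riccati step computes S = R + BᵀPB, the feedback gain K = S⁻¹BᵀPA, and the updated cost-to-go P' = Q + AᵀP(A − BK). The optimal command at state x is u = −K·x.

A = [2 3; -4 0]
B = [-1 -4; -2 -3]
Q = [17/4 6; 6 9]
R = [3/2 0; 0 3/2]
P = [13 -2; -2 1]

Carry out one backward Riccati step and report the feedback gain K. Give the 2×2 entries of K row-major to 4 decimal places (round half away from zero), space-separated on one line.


BᵀP = [-9.0000 0.0000; -46.0000 5.0000]
S = R + BᵀPB = [3/2 0; 0 3/2] + [9.0000 36.0000; 36.0000 169.0000] = [10.5000 36.0000; 36.0000 170.5000]
BᵀPA = [-18.0000 -27.0000; -112.0000 -138.0000]
K = S⁻¹·BᵀPA = [1.9484 0.7375; -1.0683 -0.9651]
A−BK = [-0.3247 -0.1229; -3.3080 -1.4203]
AᵀP(A−BK) = [15.4234 7.1836; 7.1836 3.7284]
P' = Q + AᵀP(A−BK) = [19.6734 13.1836; 13.1836 12.7284]
tr(P') = 32.4017

1.9484 0.7375 -1.0683 -0.9651


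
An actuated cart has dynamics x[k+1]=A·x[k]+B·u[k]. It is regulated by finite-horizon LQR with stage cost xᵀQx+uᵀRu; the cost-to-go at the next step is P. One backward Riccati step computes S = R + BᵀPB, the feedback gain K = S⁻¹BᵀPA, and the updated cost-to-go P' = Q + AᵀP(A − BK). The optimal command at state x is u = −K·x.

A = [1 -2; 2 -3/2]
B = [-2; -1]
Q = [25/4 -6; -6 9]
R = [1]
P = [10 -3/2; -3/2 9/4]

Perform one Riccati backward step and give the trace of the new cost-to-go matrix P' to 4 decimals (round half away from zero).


22.0034

BᵀP = [-18.5000 0.7500]
S = R + BᵀPB = [1] + [36.2500] = [37.2500]
BᵀPA = [-17.0000 35.8750]
K = S⁻¹·BᵀPA = [-0.4564 0.9631]
A−BK = [0.0872 -0.0738; 1.5436 -0.5369]
AᵀP(A−BK) = [5.2416 -2.1275; -2.1275 1.5117]
P' = Q + AᵀP(A−BK) = [11.4916 -8.1275; -8.1275 10.5117]
tr(P') = 22.0034


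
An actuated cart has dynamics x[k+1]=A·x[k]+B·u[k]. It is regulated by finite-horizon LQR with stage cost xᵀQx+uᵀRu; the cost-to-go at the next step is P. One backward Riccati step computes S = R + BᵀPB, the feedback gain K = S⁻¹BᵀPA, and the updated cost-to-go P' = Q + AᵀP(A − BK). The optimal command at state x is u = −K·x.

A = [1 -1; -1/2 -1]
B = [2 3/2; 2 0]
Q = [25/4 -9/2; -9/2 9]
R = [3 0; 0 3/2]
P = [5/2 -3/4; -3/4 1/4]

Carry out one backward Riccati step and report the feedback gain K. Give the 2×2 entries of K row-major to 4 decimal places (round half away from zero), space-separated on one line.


0.1990 -0.1369 0.4586 -0.2675

BᵀP = [3.5000 -1.0000; 3.7500 -1.1250]
S = R + BᵀPB = [3 0; 0 3/2] + [5.0000 5.2500; 5.2500 5.6250] = [8.0000 5.2500; 5.2500 7.1250]
BᵀPA = [4.0000 -2.5000; 4.3125 -2.6250]
K = S⁻¹·BᵀPA = [0.1990 -0.1369; 0.4586 -0.2675]
A−BK = [-0.0860 -0.3248; -0.8981 -0.7261]
AᵀP(A−BK) = [0.5386 -0.2986; -0.2986 0.2054]
P' = Q + AᵀP(A−BK) = [6.7886 -4.7986; -4.7986 9.2054]
tr(P') = 15.9940


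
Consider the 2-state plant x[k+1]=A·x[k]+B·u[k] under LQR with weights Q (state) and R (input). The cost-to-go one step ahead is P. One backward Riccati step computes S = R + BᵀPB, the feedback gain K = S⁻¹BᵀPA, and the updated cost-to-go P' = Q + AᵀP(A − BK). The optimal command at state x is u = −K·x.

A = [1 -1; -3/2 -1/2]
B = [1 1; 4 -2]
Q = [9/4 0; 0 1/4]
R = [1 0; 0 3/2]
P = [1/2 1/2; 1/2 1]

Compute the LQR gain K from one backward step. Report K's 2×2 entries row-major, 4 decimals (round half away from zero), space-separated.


BᵀP = [2.5000 4.5000; -0.5000 -1.5000]
S = R + BᵀPB = [1 0; 0 3/2] + [20.5000 -6.5000; -6.5000 2.5000] = [21.5000 -6.5000; -6.5000 4.0000]
BᵀPA = [-4.2500 -4.7500; 1.7500 1.2500]
K = S⁻¹·BᵀPA = [-0.1286 -0.2486; 0.2286 -0.0914]
A−BK = [0.9000 -0.6600; -0.5286 0.3114]
AᵀP(A−BK) = [0.3036 -0.1464; -0.1464 0.1836]
P' = Q + AᵀP(A−BK) = [2.5536 -0.1464; -0.1464 0.4336]
tr(P') = 2.9871

-0.1286 -0.2486 0.2286 -0.0914


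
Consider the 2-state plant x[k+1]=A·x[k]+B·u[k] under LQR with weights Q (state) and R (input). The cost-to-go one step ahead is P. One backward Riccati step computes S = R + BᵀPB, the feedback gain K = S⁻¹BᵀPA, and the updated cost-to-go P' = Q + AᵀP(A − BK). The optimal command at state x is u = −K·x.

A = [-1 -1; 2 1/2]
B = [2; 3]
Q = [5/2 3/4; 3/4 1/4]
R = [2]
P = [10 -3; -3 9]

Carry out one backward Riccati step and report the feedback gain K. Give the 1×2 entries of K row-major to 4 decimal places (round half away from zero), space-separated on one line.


0.3563 -0.0057

BᵀP = [11.0000 21.0000]
S = R + BᵀPB = [2] + [85.0000] = [87.0000]
BᵀPA = [31.0000 -0.5000]
K = S⁻¹·BᵀPA = [0.3563 -0.0057]
A−BK = [-1.7126 -0.9885; 0.9310 0.5172]
AᵀP(A−BK) = [46.9540 26.6782; 26.6782 15.2471]
P' = Q + AᵀP(A−BK) = [49.4540 27.4282; 27.4282 15.4971]
tr(P') = 64.9511


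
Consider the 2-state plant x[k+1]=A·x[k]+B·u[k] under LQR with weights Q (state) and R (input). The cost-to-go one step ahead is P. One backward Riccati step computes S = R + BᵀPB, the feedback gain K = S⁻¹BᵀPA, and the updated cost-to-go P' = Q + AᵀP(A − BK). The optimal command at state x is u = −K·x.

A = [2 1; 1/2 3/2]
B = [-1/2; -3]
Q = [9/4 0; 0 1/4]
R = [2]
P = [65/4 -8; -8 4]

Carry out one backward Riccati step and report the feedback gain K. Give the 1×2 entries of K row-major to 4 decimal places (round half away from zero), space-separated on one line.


BᵀP = [15.8750 -8.0000]
S = R + BᵀPB = [2] + [16.0625] = [18.0625]
BᵀPA = [27.7500 3.8750]
K = S⁻¹·BᵀPA = [1.5363 0.2145]
A−BK = [2.7682 1.1073; 5.1090 2.1436]
AᵀP(A−BK) = [7.3668 1.5467; 1.5467 0.4187]
P' = Q + AᵀP(A−BK) = [9.6168 1.5467; 1.5467 0.6687]
tr(P') = 10.2855

1.5363 0.2145


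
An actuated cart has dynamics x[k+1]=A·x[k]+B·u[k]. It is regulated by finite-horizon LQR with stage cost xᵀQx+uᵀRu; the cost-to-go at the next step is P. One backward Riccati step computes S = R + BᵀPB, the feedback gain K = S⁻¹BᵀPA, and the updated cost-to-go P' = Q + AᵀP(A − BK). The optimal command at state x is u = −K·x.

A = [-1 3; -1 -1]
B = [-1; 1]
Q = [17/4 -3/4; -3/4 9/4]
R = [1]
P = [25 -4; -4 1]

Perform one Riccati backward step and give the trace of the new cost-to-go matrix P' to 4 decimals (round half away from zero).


BᵀP = [-29.0000 5.0000]
S = R + BᵀPB = [1] + [34.0000] = [35.0000]
BᵀPA = [24.0000 -92.0000]
K = S⁻¹·BᵀPA = [0.6857 -2.6286]
A−BK = [-0.3143 0.3714; -1.6857 1.6286]
AᵀP(A−BK) = [1.5429 -2.9143; -2.9143 8.1714]
P' = Q + AᵀP(A−BK) = [5.7929 -3.6643; -3.6643 10.4214]
tr(P') = 16.2143

16.2143


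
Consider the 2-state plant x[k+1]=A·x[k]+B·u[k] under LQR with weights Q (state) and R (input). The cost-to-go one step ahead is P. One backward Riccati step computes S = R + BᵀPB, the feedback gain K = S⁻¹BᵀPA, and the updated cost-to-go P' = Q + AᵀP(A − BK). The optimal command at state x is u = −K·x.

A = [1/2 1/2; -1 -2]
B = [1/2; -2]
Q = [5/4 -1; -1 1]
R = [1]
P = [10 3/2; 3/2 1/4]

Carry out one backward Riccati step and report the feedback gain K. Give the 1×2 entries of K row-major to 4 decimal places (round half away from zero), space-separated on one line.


0.5000 0.3333

BᵀP = [2.0000 0.2500]
S = R + BᵀPB = [1] + [0.5000] = [1.5000]
BᵀPA = [0.7500 0.5000]
K = S⁻¹·BᵀPA = [0.5000 0.3333]
A−BK = [0.2500 0.3333; 0.0000 -1.3333]
AᵀP(A−BK) = [0.8750 0.5000; 0.5000 0.3333]
P' = Q + AᵀP(A−BK) = [2.1250 -0.5000; -0.5000 1.3333]
tr(P') = 3.4583


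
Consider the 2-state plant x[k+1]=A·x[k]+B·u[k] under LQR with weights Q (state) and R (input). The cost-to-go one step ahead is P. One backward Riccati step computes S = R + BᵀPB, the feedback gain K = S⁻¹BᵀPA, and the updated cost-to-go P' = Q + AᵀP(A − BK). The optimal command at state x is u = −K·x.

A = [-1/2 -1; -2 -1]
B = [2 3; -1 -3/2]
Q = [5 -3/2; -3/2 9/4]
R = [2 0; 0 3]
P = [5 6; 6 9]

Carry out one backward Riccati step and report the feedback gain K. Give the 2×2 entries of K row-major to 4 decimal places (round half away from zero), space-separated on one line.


BᵀP = [4.0000 3.0000; 6.0000 4.5000]
S = R + BᵀPB = [2 0; 0 3] + [5.0000 7.5000; 7.5000 11.2500] = [7.0000 7.5000; 7.5000 14.2500]
BᵀPA = [-8.0000 -7.0000; -12.0000 -10.5000]
K = S⁻¹·BᵀPA = [-0.5517 -0.4828; -0.5517 -0.4828]
A−BK = [2.2586 1.4138; -3.3793 -2.2069]
AᵀP(A−BK) = [38.2155 25.8448; 25.8448 17.5517]
P' = Q + AᵀP(A−BK) = [43.2155 24.3448; 24.3448 19.8017]
tr(P') = 63.0172

-0.5517 -0.4828 -0.5517 -0.4828


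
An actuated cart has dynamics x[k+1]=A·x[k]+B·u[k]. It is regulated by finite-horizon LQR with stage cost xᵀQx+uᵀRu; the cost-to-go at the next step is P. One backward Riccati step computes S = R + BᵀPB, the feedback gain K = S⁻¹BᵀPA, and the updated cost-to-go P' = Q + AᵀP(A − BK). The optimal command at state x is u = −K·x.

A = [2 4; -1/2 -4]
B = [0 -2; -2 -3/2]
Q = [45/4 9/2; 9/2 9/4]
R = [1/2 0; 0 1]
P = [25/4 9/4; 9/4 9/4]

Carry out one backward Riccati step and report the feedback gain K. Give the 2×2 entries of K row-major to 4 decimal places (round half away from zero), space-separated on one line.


0.7830 2.8754 -0.9009 -1.7344

BᵀP = [-4.5000 -4.5000; -15.8750 -7.8750]
S = R + BᵀPB = [1/2 0; 0 1] + [9.0000 15.7500; 15.7500 43.5625] = [9.5000 15.7500; 15.7500 44.5625]
BᵀPA = [-6.7500 0.0000; -27.8125 -32.0000]
K = S⁻¹·BᵀPA = [0.7830 2.8754; -0.9009 -1.7344]
A−BK = [0.1983 0.5313; -0.2853 -0.8508]
AᵀP(A−BK) = [1.2924 3.1720; 3.1720 8.5006]
P' = Q + AᵀP(A−BK) = [12.5424 7.6720; 7.6720 10.7506]
tr(P') = 23.2930


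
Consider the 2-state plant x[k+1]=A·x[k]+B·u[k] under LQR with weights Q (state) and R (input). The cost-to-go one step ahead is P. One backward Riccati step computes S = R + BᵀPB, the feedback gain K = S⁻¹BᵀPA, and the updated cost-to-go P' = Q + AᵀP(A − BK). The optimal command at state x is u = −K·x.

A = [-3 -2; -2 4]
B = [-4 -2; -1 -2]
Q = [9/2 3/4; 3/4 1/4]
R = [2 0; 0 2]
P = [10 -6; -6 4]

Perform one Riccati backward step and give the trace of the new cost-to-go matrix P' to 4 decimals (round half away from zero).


17.1540

BᵀP = [-34.0000 20.0000; -8.0000 4.0000]
S = R + BᵀPB = [2 0; 0 2] + [116.0000 28.0000; 28.0000 8.0000] = [118.0000 28.0000; 28.0000 10.0000]
BᵀPA = [62.0000 148.0000; 16.0000 32.0000]
K = S⁻¹·BᵀPA = [0.4343 1.4747; 0.3838 -0.9293]
A−BK = [-0.4949 2.0404; -0.7980 3.6162]
AᵀP(A−BK) = [0.9293 -0.5657; -0.5657 11.4747]
P' = Q + AᵀP(A−BK) = [5.4293 0.1843; 0.1843 11.7247]
tr(P') = 17.1540


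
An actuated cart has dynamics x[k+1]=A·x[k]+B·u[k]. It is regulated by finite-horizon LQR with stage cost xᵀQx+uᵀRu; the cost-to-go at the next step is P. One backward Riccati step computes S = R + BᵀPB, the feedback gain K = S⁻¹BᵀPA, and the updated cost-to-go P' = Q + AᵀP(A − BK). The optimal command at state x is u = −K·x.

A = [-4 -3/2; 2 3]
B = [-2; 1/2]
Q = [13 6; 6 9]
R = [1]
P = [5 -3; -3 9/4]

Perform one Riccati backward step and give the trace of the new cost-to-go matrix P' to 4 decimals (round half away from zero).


31.6695

BᵀP = [-11.5000 7.1250]
S = R + BᵀPB = [1] + [26.5625] = [27.5625]
BᵀPA = [60.2500 38.6250]
K = S⁻¹·BᵀPA = [2.1859 1.4014]
A−BK = [0.3719 1.3027; 0.9070 2.2993]
AᵀP(A−BK) = [5.2971 4.0680; 4.0680 4.3724]
P' = Q + AᵀP(A−BK) = [18.2971 10.0680; 10.0680 13.3724]
tr(P') = 31.6695
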